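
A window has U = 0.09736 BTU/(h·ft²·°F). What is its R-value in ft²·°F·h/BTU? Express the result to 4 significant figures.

R = 1/U = 1/0.09736 = 10.271

10.27 ft²·°F·h/BTU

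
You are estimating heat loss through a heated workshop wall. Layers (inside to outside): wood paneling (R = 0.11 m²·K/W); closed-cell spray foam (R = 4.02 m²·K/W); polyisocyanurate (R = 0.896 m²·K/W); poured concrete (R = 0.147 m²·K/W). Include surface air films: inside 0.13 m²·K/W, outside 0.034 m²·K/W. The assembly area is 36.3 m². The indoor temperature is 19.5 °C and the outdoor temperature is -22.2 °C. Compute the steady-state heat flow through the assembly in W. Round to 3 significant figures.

R_total = 0.13 + 0.11 + 4.02 + 0.896 + 0.147 + 0.034 = 5.337 m²·K/W
Q = A·ΔT/R = 36.3 × (19.5 − (-22.2)) / 5.337 = 283.6 W

284 W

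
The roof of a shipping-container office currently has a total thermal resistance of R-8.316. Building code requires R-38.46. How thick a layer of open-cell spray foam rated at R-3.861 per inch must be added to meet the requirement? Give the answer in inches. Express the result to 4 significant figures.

7.807 in

ΔR = 38.46 − 8.316 = 30.144 ft²·°F·h/BTU
L = ΔR / (R/in) = 30.144/3.861 = 7.8073 in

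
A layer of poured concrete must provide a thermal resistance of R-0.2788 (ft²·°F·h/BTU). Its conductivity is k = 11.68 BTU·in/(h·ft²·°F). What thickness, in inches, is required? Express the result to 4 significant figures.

L = R × k = 0.2788 × 11.68 = 3.2564 in

3.256 in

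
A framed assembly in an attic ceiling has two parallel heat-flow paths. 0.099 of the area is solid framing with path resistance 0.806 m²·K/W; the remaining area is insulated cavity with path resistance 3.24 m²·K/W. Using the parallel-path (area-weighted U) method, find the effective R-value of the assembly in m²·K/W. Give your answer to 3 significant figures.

U_eff = 0.901/3.24 + 0.099/0.806 = 0.2781 + 0.1228 = 0.4009
R_eff = 1/U_eff = 2.494 m²·K/W

2.49 m²·K/W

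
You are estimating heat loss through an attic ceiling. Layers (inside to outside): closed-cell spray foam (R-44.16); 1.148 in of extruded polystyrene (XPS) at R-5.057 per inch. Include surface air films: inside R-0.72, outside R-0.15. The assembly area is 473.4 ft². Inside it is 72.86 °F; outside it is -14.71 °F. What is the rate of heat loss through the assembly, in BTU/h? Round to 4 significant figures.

815.5 BTU/h

1.148 × 5.057 = 5.8054
R_total = 0.72 + 44.16 + 5.8054 + 0.15 = 50.835 ft²·°F·h/BTU
Q = A·ΔT/R = 473.4 × (72.86 − (-14.71)) / 50.835 = 815.49 BTU/h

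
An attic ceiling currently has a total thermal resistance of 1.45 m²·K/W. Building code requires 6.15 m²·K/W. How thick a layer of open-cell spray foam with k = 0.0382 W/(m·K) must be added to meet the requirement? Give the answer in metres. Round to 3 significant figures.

ΔR = 6.15 − 1.45 = 4.7 m²·K/W
L = ΔR × k = 4.7 × 0.0382 = 0.1795 m

0.180 m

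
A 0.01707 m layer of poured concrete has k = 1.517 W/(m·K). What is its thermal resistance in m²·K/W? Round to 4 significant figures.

0.01125 m²·K/W

R = L/k = 0.01707/1.517 = 0.011252 m²·K/W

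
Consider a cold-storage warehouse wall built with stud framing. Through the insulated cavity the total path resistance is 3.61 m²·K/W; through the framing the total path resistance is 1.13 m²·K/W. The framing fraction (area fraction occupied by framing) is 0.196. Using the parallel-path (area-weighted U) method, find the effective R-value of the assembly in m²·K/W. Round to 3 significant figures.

2.52 m²·K/W

U_eff = 0.804/3.61 + 0.196/1.13 = 0.2227 + 0.1735 = 0.3962
R_eff = 1/U_eff = 2.524 m²·K/W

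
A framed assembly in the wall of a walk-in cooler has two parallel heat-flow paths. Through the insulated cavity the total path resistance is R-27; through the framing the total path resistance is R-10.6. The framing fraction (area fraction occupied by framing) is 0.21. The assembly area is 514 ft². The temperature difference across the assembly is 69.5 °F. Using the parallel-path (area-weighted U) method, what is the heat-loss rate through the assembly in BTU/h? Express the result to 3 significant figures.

U_eff = 0.79/27 + 0.21/10.6 = 0.02926 + 0.01981 = 0.04907
R_eff = 1/U_eff = 20.38 ft²·°F·h/BTU
Q = 514 × 69.5 / 20.38 = 1753 BTU/h

1750 BTU/h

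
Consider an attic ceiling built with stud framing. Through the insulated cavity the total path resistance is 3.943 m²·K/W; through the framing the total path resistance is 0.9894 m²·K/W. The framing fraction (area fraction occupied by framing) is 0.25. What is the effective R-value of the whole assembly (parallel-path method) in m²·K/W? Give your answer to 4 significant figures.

U_eff = 0.75/3.943 + 0.25/0.9894 = 0.19021 + 0.25268 = 0.44289
R_eff = 1/U_eff = 2.2579 m²·K/W

2.258 m²·K/W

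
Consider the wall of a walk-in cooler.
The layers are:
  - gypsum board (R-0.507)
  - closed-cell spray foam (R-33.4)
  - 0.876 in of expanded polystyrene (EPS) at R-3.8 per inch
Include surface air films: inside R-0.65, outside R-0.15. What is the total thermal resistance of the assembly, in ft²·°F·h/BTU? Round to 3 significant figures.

38.0 ft²·°F·h/BTU

0.876 × 3.8 = 3.329
R_total = 0.65 + 0.507 + 33.4 + 3.329 + 0.15 = 38.04 ft²·°F·h/BTU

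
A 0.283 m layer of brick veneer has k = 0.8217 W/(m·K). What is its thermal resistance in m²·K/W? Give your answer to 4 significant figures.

0.3444 m²·K/W

R = L/k = 0.283/0.8217 = 0.34441 m²·K/W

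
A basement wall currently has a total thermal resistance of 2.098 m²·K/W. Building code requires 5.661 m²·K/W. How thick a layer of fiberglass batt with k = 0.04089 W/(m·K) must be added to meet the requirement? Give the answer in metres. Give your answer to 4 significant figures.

0.1457 m

ΔR = 5.661 − 2.098 = 3.563 m²·K/W
L = ΔR × k = 3.563 × 0.04089 = 0.14569 m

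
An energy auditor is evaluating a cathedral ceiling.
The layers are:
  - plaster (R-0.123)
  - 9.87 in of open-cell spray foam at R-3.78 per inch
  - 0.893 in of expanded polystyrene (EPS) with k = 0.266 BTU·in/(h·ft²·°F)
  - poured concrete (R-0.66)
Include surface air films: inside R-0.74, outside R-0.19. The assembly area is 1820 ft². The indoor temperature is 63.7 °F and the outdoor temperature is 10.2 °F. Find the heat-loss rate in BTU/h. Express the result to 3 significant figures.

2300 BTU/h

9.87 × 3.78 = 37.31
0.893/0.266 = 3.357
R_total = 0.74 + 0.123 + 37.31 + 3.357 + 0.66 + 0.19 = 42.38 ft²·°F·h/BTU
Q = A·ΔT/R = 1820 × (63.7 − 10.2) / 42.38 = 2298 BTU/h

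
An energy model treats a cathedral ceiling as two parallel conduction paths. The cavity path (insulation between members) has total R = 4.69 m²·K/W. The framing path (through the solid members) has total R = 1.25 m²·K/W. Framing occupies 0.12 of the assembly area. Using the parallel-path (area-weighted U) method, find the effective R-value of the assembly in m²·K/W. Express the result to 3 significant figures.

U_eff = 0.88/4.69 + 0.12/1.25 = 0.1876 + 0.096 = 0.2836
R_eff = 1/U_eff = 3.526 m²·K/W

3.53 m²·K/W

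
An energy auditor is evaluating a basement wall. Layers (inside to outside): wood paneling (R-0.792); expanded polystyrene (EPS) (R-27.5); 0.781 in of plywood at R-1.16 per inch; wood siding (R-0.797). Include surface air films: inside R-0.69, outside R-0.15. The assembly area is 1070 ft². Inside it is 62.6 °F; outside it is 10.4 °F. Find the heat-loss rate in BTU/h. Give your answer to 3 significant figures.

0.781 × 1.16 = 0.906
R_total = 0.69 + 0.792 + 27.5 + 0.906 + 0.797 + 0.15 = 30.83 ft²·°F·h/BTU
Q = A·ΔT/R = 1070 × (62.6 − 10.4) / 30.83 = 1811 BTU/h

1810 BTU/h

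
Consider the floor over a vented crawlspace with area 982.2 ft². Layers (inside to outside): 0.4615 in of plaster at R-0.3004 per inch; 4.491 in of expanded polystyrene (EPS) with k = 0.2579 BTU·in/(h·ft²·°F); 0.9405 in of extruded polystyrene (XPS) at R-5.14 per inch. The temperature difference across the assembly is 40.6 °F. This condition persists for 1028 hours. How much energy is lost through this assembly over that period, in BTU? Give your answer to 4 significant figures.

0.4615 × 0.3004 = 0.13863
4.491/0.2579 = 17.414
0.9405 × 5.14 = 4.8342
R_total = 0.13863 + 17.414 + 4.8342 = 22.387 ft²·°F·h/BTU
Q = 982.2 × 40.6 / 22.387 = 1781.3 BTU/h
E = 1781.3 × 1028 = 1831200 BTU

1831000 BTU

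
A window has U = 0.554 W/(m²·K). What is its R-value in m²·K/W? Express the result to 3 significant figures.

R = 1/U = 1/0.554 = 1.805

1.81 m²·K/W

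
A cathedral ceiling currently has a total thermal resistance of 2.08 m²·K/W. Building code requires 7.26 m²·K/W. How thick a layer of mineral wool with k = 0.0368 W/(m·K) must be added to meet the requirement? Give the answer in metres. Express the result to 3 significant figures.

ΔR = 7.26 − 2.08 = 5.18 m²·K/W
L = ΔR × k = 5.18 × 0.0368 = 0.1906 m

0.191 m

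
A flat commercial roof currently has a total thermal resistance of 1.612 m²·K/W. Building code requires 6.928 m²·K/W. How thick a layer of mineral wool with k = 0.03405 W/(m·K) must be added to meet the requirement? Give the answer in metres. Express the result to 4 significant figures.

ΔR = 6.928 − 1.612 = 5.316 m²·K/W
L = ΔR × k = 5.316 × 0.03405 = 0.18101 m

0.1810 m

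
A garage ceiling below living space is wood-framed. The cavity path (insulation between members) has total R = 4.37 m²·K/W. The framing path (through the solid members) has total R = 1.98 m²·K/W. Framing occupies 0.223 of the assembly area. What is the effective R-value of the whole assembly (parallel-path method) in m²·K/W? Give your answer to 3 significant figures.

3.44 m²·K/W

U_eff = 0.777/4.37 + 0.223/1.98 = 0.1778 + 0.1126 = 0.2904
R_eff = 1/U_eff = 3.443 m²·K/W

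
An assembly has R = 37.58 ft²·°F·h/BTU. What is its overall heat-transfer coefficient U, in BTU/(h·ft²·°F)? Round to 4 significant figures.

0.02661 BTU/(h·ft²·°F)

U = 1/R = 1/37.58 = 0.02661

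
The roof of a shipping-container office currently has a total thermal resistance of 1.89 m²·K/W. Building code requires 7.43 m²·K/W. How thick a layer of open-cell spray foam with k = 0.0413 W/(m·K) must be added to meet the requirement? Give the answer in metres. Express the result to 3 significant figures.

ΔR = 7.43 − 1.89 = 5.54 m²·K/W
L = ΔR × k = 5.54 × 0.0413 = 0.2288 m

0.229 m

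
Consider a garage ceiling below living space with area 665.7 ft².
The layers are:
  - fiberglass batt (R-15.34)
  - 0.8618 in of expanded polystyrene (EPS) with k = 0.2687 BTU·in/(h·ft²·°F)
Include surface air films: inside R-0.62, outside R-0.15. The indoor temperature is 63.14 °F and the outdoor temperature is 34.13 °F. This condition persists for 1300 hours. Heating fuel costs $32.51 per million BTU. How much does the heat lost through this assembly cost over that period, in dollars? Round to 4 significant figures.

0.8618/0.2687 = 3.2073
R_total = 0.62 + 15.34 + 3.2073 + 0.15 = 19.317 ft²·°F·h/BTU
Q = 665.7 × (63.14 − 34.13) / 19.317 = 999.72 BTU/h
E = 999.72 × 1300 = 1299600 BTU
Cost = 1299600/10⁶ × 32.51 = $42.251

42.25 dollars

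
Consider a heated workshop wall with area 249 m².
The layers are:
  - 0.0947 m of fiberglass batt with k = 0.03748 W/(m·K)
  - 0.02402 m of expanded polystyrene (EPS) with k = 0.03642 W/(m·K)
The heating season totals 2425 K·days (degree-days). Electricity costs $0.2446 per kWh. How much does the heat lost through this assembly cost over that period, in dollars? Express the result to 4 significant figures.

0.0947/0.03748 = 2.5267
0.02402/0.03642 = 0.65953
R_total = 2.5267 + 0.65953 = 3.1862 m²·K/W
E = A × HDD × 24 / R / 1000 = 249 × 2425 × 24 / 3.1862 / 1000 = 4548.3 kWh
Cost = 4548.3 × 0.2446 = $1112.5

1113 dollars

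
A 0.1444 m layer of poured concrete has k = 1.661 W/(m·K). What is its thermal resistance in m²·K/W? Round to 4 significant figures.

R = L/k = 0.1444/1.661 = 0.086936 m²·K/W

0.08694 m²·K/W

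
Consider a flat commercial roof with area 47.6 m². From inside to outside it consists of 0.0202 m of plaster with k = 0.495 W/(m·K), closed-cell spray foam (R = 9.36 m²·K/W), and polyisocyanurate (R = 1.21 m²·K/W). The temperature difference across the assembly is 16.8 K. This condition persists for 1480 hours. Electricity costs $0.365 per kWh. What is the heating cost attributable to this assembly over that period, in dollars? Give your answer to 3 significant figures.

0.0202/0.495 = 0.04081
R_total = 0.04081 + 9.36 + 1.21 = 10.61 m²·K/W
Q = 47.6 × 16.8 / 10.61 = 75.36 W
E = 75.36 W × 1480 h / 1000 = 111.5 kWh
Cost = 111.5 × 0.365 = $40.71

40.7 dollars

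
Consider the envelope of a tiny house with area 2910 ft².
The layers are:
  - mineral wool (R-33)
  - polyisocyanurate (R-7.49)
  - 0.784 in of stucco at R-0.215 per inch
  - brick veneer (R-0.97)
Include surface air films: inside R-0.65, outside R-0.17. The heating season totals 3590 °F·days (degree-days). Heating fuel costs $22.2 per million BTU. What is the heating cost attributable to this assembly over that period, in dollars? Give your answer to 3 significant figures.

0.784 × 0.215 = 0.1686
R_total = 0.65 + 33 + 7.49 + 0.1686 + 0.97 + 0.17 = 42.45 ft²·°F·h/BTU
E = A × HDD × 24 / R = 2910 × 3590 × 24 / 42.45 = 5907000 BTU
Cost = 5907000/10⁶ × 22.2 = $131.1

131 dollars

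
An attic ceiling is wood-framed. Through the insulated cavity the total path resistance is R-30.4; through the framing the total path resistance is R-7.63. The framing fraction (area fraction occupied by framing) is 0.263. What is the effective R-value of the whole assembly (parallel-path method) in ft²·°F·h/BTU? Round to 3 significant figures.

17.0 ft²·°F·h/BTU

U_eff = 0.737/30.4 + 0.263/7.63 = 0.02424 + 0.03447 = 0.05871
R_eff = 1/U_eff = 17.03 ft²·°F·h/BTU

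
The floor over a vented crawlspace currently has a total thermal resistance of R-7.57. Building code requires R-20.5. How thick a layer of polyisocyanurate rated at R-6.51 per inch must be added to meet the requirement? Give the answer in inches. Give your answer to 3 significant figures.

1.99 in

ΔR = 20.5 − 7.57 = 12.93 ft²·°F·h/BTU
L = ΔR / (R/in) = 12.93/6.51 = 1.986 in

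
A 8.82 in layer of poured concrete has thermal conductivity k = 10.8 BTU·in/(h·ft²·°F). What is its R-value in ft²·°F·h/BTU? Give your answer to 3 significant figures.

0.817 ft²·°F·h/BTU

R = L/k = 8.82/10.8 = 0.8167 ft²·°F·h/BTU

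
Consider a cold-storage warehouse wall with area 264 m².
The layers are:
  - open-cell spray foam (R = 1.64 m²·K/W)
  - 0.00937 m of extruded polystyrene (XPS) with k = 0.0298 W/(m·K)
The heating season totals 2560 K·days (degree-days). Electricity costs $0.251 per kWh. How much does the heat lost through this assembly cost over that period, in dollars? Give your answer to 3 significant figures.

0.00937/0.0298 = 0.3144
R_total = 1.64 + 0.3144 = 1.954 m²·K/W
E = A × HDD × 24 / R / 1000 = 264 × 2560 × 24 / 1.954 / 1000 = 8299 kWh
Cost = 8299 × 0.251 = $2083

2080 dollars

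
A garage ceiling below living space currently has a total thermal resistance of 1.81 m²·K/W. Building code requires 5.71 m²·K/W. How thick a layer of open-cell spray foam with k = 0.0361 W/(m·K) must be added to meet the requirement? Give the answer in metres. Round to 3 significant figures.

ΔR = 5.71 − 1.81 = 3.9 m²·K/W
L = ΔR × k = 3.9 × 0.0361 = 0.1408 m

0.141 m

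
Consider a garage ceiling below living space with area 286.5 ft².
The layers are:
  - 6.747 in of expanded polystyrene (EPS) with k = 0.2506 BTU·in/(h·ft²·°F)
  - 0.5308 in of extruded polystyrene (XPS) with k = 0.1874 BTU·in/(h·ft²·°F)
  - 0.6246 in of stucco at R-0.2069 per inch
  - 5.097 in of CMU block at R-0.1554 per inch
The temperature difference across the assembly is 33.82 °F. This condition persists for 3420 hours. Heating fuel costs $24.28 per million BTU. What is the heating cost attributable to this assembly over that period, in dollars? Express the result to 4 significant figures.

26.23 dollars

6.747/0.2506 = 26.923
0.5308/0.1874 = 2.8324
0.6246 × 0.2069 = 0.12923
5.097 × 0.1554 = 0.79207
R_total = 26.923 + 2.8324 + 0.12923 + 0.79207 = 30.677 ft²·°F·h/BTU
Q = 286.5 × 33.82 / 30.677 = 315.85 BTU/h
E = 315.85 × 3420 = 1080200 BTU
Cost = 1080200/10⁶ × 24.28 = $26.228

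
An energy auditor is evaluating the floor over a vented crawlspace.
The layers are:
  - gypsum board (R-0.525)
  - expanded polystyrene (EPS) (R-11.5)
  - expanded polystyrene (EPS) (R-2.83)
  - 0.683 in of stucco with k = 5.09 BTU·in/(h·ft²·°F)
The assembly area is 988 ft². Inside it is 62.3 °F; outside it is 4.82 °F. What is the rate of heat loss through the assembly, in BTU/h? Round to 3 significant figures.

0.683/5.09 = 0.1342
R_total = 0.525 + 11.5 + 2.83 + 0.1342 = 14.99 ft²·°F·h/BTU
Q = A·ΔT/R = 988 × (62.3 − 4.82) / 14.99 = 3789 BTU/h

3790 BTU/h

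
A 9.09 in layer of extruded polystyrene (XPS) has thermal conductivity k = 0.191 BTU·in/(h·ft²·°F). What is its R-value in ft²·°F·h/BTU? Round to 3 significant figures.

47.6 ft²·°F·h/BTU

R = L/k = 9.09/0.191 = 47.59 ft²·°F·h/BTU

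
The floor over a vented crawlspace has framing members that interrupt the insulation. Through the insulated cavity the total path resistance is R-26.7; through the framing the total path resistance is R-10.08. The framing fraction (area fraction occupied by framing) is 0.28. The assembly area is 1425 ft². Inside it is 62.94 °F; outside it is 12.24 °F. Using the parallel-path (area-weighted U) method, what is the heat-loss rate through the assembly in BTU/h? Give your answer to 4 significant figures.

3955 BTU/h

U_eff = 0.72/26.7 + 0.28/10.08 = 0.026966 + 0.027778 = 0.054744
R_eff = 1/U_eff = 18.267 ft²·°F·h/BTU
Q = 1425 × (62.94 − 12.24) / 18.267 = 3955.1 BTU/h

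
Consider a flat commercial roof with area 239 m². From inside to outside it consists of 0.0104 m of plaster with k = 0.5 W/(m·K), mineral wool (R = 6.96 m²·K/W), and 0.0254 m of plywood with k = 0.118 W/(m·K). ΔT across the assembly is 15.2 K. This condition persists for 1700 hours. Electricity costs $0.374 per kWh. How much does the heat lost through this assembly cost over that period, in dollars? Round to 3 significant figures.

0.0104/0.5 = 0.0208
0.0254/0.118 = 0.2153
R_total = 0.0208 + 6.96 + 0.2153 = 7.196 m²·K/W
Q = 239 × 15.2 / 7.196 = 504.8 W
E = 504.8 W × 1700 h / 1000 = 858.2 kWh
Cost = 858.2 × 0.374 = $321

321 dollars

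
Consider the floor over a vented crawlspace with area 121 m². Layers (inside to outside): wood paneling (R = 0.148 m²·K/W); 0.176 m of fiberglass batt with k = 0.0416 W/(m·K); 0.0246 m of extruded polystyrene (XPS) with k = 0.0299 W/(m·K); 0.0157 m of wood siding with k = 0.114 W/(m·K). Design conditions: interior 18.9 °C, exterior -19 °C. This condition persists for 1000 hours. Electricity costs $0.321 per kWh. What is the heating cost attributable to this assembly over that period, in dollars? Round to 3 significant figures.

276 dollars

0.176/0.0416 = 4.231
0.0246/0.0299 = 0.8227
0.0157/0.114 = 0.1377
R_total = 0.148 + 4.231 + 0.8227 + 0.1377 = 5.339 m²·K/W
Q = 121 × (18.9 − (-19)) / 5.339 = 858.9 W
E = 858.9 W × 1000 h / 1000 = 858.9 kWh
Cost = 858.9 × 0.321 = $275.7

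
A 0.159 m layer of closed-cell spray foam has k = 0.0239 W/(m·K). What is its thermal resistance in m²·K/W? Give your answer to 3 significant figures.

R = L/k = 0.159/0.0239 = 6.653 m²·K/W

6.65 m²·K/W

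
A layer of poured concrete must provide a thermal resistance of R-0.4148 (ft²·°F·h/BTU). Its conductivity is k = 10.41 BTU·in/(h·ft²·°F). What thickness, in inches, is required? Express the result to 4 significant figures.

4.318 in

L = R × k = 0.4148 × 10.41 = 4.3181 in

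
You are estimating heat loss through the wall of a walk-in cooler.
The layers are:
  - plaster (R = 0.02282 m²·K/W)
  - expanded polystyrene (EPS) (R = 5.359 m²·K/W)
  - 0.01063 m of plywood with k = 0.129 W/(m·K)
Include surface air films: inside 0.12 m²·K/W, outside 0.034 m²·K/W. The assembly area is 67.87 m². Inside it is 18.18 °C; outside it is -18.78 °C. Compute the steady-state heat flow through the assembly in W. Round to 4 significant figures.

0.01063/0.129 = 0.082403
R_total = 0.12 + 0.02282 + 5.359 + 0.082403 + 0.034 = 5.6182 m²·K/W
Q = A·ΔT/R = 67.87 × (18.18 − (-18.78)) / 5.6182 = 446.49 W

446.5 W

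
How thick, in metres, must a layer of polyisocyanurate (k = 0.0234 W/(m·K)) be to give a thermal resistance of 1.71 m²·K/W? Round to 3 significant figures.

L = R·k = 1.71 × 0.0234 = 0.04001 m

0.0400 m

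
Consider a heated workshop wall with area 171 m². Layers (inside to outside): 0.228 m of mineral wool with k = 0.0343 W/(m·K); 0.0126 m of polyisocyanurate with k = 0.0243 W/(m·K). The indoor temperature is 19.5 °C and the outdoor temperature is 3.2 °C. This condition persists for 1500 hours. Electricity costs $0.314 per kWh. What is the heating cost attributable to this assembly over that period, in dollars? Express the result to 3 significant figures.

0.228/0.0343 = 6.647
0.0126/0.0243 = 0.5185
R_total = 6.647 + 0.5185 = 7.166 m²·K/W
Q = 171 × (19.5 − 3.2) / 7.166 = 389 W
E = 389 W × 1500 h / 1000 = 583.5 kWh
Cost = 583.5 × 0.314 = $183.2

183 dollars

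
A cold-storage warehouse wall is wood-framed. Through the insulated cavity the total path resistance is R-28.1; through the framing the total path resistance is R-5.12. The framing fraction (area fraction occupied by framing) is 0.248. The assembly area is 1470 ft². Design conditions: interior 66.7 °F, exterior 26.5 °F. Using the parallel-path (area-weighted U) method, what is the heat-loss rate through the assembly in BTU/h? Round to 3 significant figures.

4440 BTU/h

U_eff = 0.752/28.1 + 0.248/5.12 = 0.02676 + 0.04844 = 0.0752
R_eff = 1/U_eff = 13.3 ft²·°F·h/BTU
Q = 1470 × (66.7 − 26.5) / 13.3 = 4444 BTU/h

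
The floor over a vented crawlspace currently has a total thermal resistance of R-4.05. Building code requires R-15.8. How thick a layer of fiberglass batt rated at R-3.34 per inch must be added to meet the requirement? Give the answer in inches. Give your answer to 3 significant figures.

3.52 in

ΔR = 15.8 − 4.05 = 11.75 ft²·°F·h/BTU
L = ΔR / (R/in) = 11.75/3.34 = 3.518 in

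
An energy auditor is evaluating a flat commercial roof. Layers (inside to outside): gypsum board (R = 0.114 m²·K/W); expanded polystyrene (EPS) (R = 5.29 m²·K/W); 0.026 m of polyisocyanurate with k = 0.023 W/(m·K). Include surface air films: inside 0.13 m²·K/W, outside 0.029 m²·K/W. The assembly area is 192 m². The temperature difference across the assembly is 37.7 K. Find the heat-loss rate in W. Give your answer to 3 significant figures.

0.026/0.023 = 1.13
R_total = 0.13 + 0.114 + 5.29 + 1.13 + 0.029 = 6.693 m²·K/W
Q = A·ΔT/R = 192 × 37.7 / 6.693 = 1081 W

1080 W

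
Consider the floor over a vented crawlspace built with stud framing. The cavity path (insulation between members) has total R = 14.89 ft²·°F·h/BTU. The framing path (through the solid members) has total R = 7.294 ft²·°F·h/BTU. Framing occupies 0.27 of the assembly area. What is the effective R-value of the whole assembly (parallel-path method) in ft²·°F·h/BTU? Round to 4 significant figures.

U_eff = 0.73/14.89 + 0.27/7.294 = 0.049026 + 0.037017 = 0.086043
R_eff = 1/U_eff = 11.622 ft²·°F·h/BTU

11.62 ft²·°F·h/BTU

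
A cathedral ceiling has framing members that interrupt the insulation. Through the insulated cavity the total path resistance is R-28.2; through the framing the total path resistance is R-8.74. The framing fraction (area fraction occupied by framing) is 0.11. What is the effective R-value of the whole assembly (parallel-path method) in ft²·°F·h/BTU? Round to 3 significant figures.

22.7 ft²·°F·h/BTU

U_eff = 0.89/28.2 + 0.11/8.74 = 0.03156 + 0.01259 = 0.04415
R_eff = 1/U_eff = 22.65 ft²·°F·h/BTU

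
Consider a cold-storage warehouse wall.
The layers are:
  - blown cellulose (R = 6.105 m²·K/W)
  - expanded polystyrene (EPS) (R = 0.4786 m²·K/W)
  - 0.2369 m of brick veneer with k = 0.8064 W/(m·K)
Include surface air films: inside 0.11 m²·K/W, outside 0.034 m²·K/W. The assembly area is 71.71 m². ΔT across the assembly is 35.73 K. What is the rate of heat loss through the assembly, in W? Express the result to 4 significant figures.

0.2369/0.8064 = 0.29377
R_total = 0.11 + 6.105 + 0.4786 + 0.29377 + 0.034 = 7.0214 m²·K/W
Q = A·ΔT/R = 71.71 × 35.73 / 7.0214 = 364.91 W

364.9 W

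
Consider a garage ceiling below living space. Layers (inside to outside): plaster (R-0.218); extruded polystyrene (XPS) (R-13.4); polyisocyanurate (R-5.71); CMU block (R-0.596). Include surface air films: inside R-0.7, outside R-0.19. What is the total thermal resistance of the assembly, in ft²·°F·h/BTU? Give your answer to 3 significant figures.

20.8 ft²·°F·h/BTU

R_total = 0.7 + 0.218 + 13.4 + 5.71 + 0.596 + 0.19 = 20.81 ft²·°F·h/BTU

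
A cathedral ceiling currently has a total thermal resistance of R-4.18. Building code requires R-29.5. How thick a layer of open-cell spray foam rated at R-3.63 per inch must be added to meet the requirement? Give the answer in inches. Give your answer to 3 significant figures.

6.98 in

ΔR = 29.5 − 4.18 = 25.32 ft²·°F·h/BTU
L = ΔR / (R/in) = 25.32/3.63 = 6.975 in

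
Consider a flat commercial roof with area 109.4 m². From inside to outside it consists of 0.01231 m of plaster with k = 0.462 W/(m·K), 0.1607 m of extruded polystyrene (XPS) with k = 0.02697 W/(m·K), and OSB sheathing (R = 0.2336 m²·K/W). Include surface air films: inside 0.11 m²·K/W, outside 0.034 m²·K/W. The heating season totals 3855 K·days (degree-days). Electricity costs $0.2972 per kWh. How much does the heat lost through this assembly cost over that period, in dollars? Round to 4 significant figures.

472.8 dollars

0.01231/0.462 = 0.026645
0.1607/0.02697 = 5.9585
R_total = 0.11 + 0.026645 + 5.9585 + 0.2336 + 0.034 = 6.3627 m²·K/W
E = A × HDD × 24 / R / 1000 = 109.4 × 3855 × 24 / 6.3627 / 1000 = 1590.8 kWh
Cost = 1590.8 × 0.2972 = $472.78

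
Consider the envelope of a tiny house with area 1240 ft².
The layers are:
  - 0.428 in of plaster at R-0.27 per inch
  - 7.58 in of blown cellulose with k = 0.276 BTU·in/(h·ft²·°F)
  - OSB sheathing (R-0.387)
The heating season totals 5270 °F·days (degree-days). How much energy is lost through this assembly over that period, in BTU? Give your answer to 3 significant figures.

0.428 × 0.27 = 0.1156
7.58/0.276 = 27.46
R_total = 0.1156 + 27.46 + 0.387 = 27.97 ft²·°F·h/BTU
E = A × HDD × 24 / R = 1240 × 5270 × 24 / 27.97 = 5608000 BTU

5610000 BTU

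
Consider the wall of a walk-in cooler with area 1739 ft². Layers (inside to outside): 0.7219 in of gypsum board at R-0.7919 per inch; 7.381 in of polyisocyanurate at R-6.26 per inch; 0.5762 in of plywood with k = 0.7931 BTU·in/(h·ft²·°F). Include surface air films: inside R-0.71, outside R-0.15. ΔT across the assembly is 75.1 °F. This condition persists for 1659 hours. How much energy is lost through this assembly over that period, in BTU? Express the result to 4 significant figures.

0.7219 × 0.7919 = 0.57167
7.381 × 6.26 = 46.205
0.5762/0.7931 = 0.72652
R_total = 0.71 + 0.57167 + 46.205 + 0.72652 + 0.15 = 48.363 ft²·°F·h/BTU
Q = 1739 × 75.1 / 48.363 = 2700.4 BTU/h
E = 2700.4 × 1659 = 4479900 BTU

4480000 BTU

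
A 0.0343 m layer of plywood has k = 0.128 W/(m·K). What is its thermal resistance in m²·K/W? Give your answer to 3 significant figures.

R = L/k = 0.0343/0.128 = 0.268 m²·K/W

0.268 m²·K/W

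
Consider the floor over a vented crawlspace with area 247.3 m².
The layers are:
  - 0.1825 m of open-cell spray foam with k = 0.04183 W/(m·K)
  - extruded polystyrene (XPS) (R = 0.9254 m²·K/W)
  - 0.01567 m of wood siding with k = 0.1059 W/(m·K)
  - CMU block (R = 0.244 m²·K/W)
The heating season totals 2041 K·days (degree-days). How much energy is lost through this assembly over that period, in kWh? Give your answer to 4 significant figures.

0.1825/0.04183 = 4.3629
0.01567/0.1059 = 0.14797
R_total = 4.3629 + 0.9254 + 0.14797 + 0.244 = 5.6803 m²·K/W
E = A × HDD × 24 / R / 1000 = 247.3 × 2041 × 24 / 5.6803 / 1000 = 2132.6 kWh

2133 kWh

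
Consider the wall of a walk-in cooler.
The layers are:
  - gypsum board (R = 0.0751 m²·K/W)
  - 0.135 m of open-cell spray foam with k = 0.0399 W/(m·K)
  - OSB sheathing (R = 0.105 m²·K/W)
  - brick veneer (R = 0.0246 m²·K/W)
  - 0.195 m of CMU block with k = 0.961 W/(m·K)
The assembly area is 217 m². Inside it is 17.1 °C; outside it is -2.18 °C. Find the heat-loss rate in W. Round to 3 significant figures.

0.135/0.0399 = 3.383
0.195/0.961 = 0.2029
R_total = 0.0751 + 3.383 + 0.105 + 0.0246 + 0.2029 = 3.791 m²·K/W
Q = A·ΔT/R = 217 × (17.1 − (-2.18)) / 3.791 = 1104 W

1100 W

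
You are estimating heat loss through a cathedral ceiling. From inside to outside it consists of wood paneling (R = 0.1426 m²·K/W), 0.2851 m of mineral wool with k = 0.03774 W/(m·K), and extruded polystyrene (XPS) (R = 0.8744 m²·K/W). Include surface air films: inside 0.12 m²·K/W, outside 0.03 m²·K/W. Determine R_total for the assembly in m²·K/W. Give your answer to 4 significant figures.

8.721 m²·K/W

0.2851/0.03774 = 7.5543
R_total = 0.12 + 0.1426 + 7.5543 + 0.8744 + 0.03 = 8.7213 m²·K/W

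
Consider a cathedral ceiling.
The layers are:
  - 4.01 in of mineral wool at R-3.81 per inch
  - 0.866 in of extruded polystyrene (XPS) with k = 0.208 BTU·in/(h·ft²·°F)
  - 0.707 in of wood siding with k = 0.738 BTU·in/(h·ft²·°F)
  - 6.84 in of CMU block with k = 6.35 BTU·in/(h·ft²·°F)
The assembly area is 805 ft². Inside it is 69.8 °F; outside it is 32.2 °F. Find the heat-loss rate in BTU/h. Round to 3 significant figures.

4.01 × 3.81 = 15.28
0.866/0.208 = 4.163
0.707/0.738 = 0.958
6.84/6.35 = 1.077
R_total = 15.28 + 4.163 + 0.958 + 1.077 = 21.48 ft²·°F·h/BTU
Q = A·ΔT/R = 805 × (69.8 − 32.2) / 21.48 = 1409 BTU/h

1410 BTU/h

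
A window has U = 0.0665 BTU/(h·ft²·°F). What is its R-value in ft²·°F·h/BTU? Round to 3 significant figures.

15.0 ft²·°F·h/BTU

R = 1/U = 1/0.0665 = 15.04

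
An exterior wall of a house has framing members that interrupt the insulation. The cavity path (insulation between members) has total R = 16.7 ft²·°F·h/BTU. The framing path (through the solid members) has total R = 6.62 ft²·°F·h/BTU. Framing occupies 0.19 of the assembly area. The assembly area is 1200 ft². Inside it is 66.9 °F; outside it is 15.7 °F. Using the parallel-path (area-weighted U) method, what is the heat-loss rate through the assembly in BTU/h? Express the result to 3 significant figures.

4740 BTU/h

U_eff = 0.81/16.7 + 0.19/6.62 = 0.0485 + 0.0287 = 0.0772
R_eff = 1/U_eff = 12.95 ft²·°F·h/BTU
Q = 1200 × (66.9 − 15.7) / 12.95 = 4743 BTU/h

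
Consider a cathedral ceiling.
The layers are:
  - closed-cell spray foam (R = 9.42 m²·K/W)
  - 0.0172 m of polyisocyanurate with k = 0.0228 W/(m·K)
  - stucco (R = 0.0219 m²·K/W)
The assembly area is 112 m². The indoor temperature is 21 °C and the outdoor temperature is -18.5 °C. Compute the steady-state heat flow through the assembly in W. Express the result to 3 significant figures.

0.0172/0.0228 = 0.7544
R_total = 9.42 + 0.7544 + 0.0219 = 10.2 m²·K/W
Q = A·ΔT/R = 112 × (21 − (-18.5)) / 10.2 = 433.9 W

434 W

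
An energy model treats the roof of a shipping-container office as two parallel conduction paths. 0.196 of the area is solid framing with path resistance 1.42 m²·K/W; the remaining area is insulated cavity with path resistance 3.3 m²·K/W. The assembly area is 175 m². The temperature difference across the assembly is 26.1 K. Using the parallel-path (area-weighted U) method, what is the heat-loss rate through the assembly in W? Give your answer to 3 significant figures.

1740 W

U_eff = 0.804/3.3 + 0.196/1.42 = 0.2436 + 0.138 = 0.3817
R_eff = 1/U_eff = 2.62 m²·K/W
Q = 175 × 26.1 / 2.62 = 1743 W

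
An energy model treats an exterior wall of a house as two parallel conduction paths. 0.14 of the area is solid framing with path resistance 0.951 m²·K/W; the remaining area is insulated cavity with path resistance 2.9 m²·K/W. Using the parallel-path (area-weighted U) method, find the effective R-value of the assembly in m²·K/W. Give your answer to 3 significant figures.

2.25 m²·K/W

U_eff = 0.86/2.9 + 0.14/0.951 = 0.2966 + 0.1472 = 0.4438
R_eff = 1/U_eff = 2.253 m²·K/W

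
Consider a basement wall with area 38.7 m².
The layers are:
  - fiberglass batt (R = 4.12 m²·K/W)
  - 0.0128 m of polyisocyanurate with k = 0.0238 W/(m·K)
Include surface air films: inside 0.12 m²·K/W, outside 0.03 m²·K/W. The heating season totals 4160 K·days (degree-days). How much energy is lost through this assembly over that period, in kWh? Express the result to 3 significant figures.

0.0128/0.0238 = 0.5378
R_total = 0.12 + 4.12 + 0.5378 + 0.03 = 4.808 m²·K/W
E = A × HDD × 24 / R / 1000 = 38.7 × 4160 × 24 / 4.808 / 1000 = 803.7 kWh

804 kWh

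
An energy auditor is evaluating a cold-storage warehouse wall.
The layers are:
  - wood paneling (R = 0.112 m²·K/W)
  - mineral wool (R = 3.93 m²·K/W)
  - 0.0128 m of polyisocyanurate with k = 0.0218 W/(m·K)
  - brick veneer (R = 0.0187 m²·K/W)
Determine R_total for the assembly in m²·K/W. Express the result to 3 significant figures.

4.65 m²·K/W

0.0128/0.0218 = 0.5872
R_total = 0.112 + 3.93 + 0.5872 + 0.0187 = 4.648 m²·K/W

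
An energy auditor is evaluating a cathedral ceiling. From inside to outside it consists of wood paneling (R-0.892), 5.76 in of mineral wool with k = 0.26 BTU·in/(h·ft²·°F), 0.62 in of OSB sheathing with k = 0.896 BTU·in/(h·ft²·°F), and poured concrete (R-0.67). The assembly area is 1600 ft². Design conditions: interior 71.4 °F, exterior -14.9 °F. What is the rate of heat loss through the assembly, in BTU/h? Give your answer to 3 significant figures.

5660 BTU/h

5.76/0.26 = 22.15
0.62/0.896 = 0.692
R_total = 0.892 + 22.15 + 0.692 + 0.67 = 24.41 ft²·°F·h/BTU
Q = A·ΔT/R = 1600 × (71.4 − (-14.9)) / 24.41 = 5657 BTU/h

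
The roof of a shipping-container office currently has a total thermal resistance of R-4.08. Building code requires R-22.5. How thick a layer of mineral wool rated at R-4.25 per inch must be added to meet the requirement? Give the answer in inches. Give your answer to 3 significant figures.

ΔR = 22.5 − 4.08 = 18.42 ft²·°F·h/BTU
L = ΔR / (R/in) = 18.42/4.25 = 4.334 in

4.33 in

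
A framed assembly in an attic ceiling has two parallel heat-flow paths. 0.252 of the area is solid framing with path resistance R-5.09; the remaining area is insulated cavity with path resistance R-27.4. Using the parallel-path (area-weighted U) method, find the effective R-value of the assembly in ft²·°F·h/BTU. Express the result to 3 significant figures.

13.0 ft²·°F·h/BTU

U_eff = 0.748/27.4 + 0.252/5.09 = 0.0273 + 0.04951 = 0.07681
R_eff = 1/U_eff = 13.02 ft²·°F·h/BTU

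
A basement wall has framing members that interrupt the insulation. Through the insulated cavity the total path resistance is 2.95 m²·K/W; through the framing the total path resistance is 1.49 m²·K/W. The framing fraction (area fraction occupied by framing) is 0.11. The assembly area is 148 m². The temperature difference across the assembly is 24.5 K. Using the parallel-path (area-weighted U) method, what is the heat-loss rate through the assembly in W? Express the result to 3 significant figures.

U_eff = 0.89/2.95 + 0.11/1.49 = 0.3017 + 0.07383 = 0.3755
R_eff = 1/U_eff = 2.663 m²·K/W
Q = 148 × 24.5 / 2.663 = 1362 W

1360 W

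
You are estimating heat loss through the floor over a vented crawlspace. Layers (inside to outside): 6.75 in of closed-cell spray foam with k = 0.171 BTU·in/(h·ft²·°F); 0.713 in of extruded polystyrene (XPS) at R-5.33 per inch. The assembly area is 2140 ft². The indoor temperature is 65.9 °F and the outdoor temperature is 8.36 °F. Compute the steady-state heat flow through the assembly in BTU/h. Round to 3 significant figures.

6.75/0.171 = 39.47
0.713 × 5.33 = 3.8
R_total = 39.47 + 3.8 = 43.27 ft²·°F·h/BTU
Q = A·ΔT/R = 2140 × (65.9 − 8.36) / 43.27 = 2845 BTU/h

2850 BTU/h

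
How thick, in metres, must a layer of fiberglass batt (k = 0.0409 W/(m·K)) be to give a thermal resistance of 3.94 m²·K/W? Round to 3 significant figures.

L = R·k = 3.94 × 0.0409 = 0.1611 m

0.161 m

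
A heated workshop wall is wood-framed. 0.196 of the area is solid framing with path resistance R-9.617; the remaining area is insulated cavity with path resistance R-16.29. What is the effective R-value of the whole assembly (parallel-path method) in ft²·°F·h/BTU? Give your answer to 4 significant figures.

14.34 ft²·°F·h/BTU

U_eff = 0.804/16.29 + 0.196/9.617 = 0.049355 + 0.020381 = 0.069736
R_eff = 1/U_eff = 14.34 ft²·°F·h/BTU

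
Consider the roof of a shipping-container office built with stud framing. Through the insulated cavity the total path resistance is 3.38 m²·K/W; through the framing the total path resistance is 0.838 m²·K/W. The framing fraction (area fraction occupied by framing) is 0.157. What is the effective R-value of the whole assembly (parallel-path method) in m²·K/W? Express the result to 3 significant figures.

U_eff = 0.843/3.38 + 0.157/0.838 = 0.2494 + 0.1874 = 0.4368
R_eff = 1/U_eff = 2.29 m²·K/W

2.29 m²·K/W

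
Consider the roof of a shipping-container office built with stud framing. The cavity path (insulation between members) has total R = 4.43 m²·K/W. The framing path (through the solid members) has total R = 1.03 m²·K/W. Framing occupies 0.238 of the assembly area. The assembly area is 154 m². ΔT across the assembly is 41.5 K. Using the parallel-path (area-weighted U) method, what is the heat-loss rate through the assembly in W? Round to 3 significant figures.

2580 W

U_eff = 0.762/4.43 + 0.238/1.03 = 0.172 + 0.2311 = 0.4031
R_eff = 1/U_eff = 2.481 m²·K/W
Q = 154 × 41.5 / 2.481 = 2576 W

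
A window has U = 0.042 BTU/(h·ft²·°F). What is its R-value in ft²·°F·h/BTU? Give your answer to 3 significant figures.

R = 1/U = 1/0.042 = 23.81

23.8 ft²·°F·h/BTU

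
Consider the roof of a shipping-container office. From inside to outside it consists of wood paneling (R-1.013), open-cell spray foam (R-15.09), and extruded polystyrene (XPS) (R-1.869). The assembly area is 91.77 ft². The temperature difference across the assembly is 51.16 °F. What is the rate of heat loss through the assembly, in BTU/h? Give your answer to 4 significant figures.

261.2 BTU/h

R_total = 1.013 + 15.09 + 1.869 = 17.972 ft²·°F·h/BTU
Q = A·ΔT/R = 91.77 × 51.16 / 17.972 = 261.24 BTU/h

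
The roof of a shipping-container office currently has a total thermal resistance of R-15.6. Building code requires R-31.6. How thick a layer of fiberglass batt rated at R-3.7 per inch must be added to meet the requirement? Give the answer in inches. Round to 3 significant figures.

4.32 in

ΔR = 31.6 − 15.6 = 16 ft²·°F·h/BTU
L = ΔR / (R/in) = 16/3.7 = 4.324 in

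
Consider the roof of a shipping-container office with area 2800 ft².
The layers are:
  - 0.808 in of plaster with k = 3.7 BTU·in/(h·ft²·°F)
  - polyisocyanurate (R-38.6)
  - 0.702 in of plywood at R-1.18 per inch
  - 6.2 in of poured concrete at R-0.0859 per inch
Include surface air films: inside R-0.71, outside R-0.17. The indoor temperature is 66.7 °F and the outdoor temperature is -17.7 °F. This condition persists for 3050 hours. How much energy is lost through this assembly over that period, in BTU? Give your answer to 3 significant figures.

17600000 BTU

0.808/3.7 = 0.2184
0.702 × 1.18 = 0.8284
6.2 × 0.0859 = 0.5326
R_total = 0.71 + 0.2184 + 38.6 + 0.8284 + 0.5326 + 0.17 = 41.06 ft²·°F·h/BTU
Q = 2800 × (66.7 − (-17.7)) / 41.06 = 5756 BTU/h
E = 5756 × 3050 = 17550000 BTU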